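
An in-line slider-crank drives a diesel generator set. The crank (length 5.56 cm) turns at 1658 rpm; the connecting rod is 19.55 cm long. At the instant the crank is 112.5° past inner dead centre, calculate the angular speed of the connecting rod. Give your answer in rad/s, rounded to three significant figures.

19.6

ω = 173.6 rad/s (converted from 1658 rpm).
The rod makes angle φ with the slider axis where L sinφ = r sinθ; differentiating, L cosφ·φ̇ = r ω cosθ.
L cosφ = √(L² − r² sin²θ) = 0.18863 m.
|ω_rod| = r ω |cosθ| / √(L² − r² sin²θ) = 0.0556·173.6·0.38268/0.18863 = 19.585 rad/s.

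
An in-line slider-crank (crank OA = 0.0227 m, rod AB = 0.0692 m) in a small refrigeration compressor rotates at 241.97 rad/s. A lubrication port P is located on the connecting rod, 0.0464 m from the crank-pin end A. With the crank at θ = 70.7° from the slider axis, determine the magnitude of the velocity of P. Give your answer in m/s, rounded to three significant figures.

5.61

ω = 242 rad/s.  Crank-pin speed |V_A| = rω = 5.4927 m/s, perpendicular to OA.
Rod angle: sinφ = −(r/L) sinθ ⇒ φ = -18.035°; ω_rod = −rω cosθ/√(L²−r²sin²θ) = -27.59 rad/s.
V_P = V_A + ω_rod × AP, with AP = 0.0464 m along the rod.
Components: V_Px = −rω sinθ − a·ω_rod·sinφ = -5.5804 m/s;  V_Py = rω cosθ + a·ω_rod·cosφ = +0.59815 m/s.
|V_P| = √(V_Px² + V_Py²) = 5.6123 m/s.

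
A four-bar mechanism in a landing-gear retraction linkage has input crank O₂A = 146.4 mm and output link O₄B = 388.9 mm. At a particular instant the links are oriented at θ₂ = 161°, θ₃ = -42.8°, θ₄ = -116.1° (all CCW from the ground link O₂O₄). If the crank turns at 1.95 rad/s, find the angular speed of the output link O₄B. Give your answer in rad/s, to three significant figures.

ω₂ = 1.95 rad/s
Differentiating the loop-closure r₂e^{iθ₂}+r₃e^{iθ₃}=r₁+r₄e^{iθ₄} gives r₂ω₂e^{iθ₂}+r₃ω₃e^{iθ₃}=r₄ω₄e^{iθ₄}.
Eliminating the other unknown: ω₄ = r₂ω₂ sin(θ₂−θ₃) / [r₄ sin(θ₄−θ₃)].
Numerator sine = -0.40355; denominator sine = -0.95782.
Result = 0.1464·1.95·(-0.40355) / (0.3889·(-0.95782)) = +0.30928 rad/s; magnitude 0.30928 rad/s.

0.309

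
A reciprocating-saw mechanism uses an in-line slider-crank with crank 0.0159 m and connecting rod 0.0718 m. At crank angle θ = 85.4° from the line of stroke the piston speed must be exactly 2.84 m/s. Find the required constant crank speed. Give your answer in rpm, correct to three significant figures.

For an in-line slider-crank, |v_piston| = rω|sinθ|·[1 + r cosθ/√(L² − r² sin²θ)].
With r = 0.0159 m, L = 0.0718 m, θ = 85.4°: the bracketed kinematic factor |dx/dθ| = 0.016137 m.
ω = v/|dx/dθ| = 2.84/0.016137 = 175.99 rad/s.
N = 60ω/(2π) = 1680.6 rpm.

1680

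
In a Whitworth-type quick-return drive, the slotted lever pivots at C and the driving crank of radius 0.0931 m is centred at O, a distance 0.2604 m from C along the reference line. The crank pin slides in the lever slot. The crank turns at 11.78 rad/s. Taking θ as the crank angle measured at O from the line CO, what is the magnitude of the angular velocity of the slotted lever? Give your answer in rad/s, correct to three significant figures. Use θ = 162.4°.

5.62

ω = 11.78 rad/s
Crank pin A relative to C: A = (d + r cosθ, r sinθ); lever angle φ = atan2(r sinθ, d + r cosθ).
Differentiating tanφ: φ̇ = rω(d cosθ + r)/(d² + r² + 2dr cosθ).
d² + r² + 2dr cosθ = |CA|² = 0.0302589 m²;  d cosθ + r = -0.15511 m.
|ω_lever| = |0.0931·11.78·-0.15511| / 0.0302589 = 5.6219 rad/s.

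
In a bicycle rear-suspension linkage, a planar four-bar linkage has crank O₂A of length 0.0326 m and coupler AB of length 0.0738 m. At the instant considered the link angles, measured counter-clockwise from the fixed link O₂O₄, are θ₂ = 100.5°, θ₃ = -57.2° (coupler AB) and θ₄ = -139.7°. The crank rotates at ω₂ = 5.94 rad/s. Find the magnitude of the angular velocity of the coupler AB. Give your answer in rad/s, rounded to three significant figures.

2.30

ω₂ = 5.94 rad/s
Differentiating the loop-closure r₂e^{iθ₂}+r₃e^{iθ₃}=r₁+r₄e^{iθ₄} gives r₂ω₂e^{iθ₂}+r₃ω₃e^{iθ₃}=r₄ω₄e^{iθ₄}.
Eliminating the other unknown: ω₃ = r₂ω₂ sin(θ₄−θ₂) / [r₃ sin(θ₃−θ₄)].
Numerator sine = +0.86777; denominator sine = +0.99144.
Result = 0.0326·5.94·(+0.86777) / (0.0738·(+0.99144)) = +2.2966 rad/s; magnitude 2.2966 rad/s.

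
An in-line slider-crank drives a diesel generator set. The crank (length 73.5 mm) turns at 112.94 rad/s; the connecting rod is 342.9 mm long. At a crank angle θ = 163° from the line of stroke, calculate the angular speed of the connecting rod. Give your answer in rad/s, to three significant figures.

ω = 112.9 rad/s
The rod makes angle φ with the slider axis where L sinφ = r sinθ; differentiating, L cosφ·φ̇ = r ω cosθ.
L cosφ = √(L² − r² sin²θ) = 0.34223 m.
|ω_rod| = r ω |cosθ| / √(L² − r² sin²θ) = 0.0735·112.9·0.95630/0.34223 = 23.196 rad/s.

23.2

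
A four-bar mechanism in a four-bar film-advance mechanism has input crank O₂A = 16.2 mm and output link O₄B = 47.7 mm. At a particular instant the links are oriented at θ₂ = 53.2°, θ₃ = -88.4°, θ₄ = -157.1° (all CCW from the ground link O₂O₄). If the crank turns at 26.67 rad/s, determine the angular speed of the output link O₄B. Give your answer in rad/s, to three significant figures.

ω₂ = 26.67 rad/s
Differentiating the loop-closure r₂e^{iθ₂}+r₃e^{iθ₃}=r₁+r₄e^{iθ₄} gives r₂ω₂e^{iθ₂}+r₃ω₃e^{iθ₃}=r₄ω₄e^{iθ₄}.
Eliminating the other unknown: ω₄ = r₂ω₂ sin(θ₂−θ₃) / [r₄ sin(θ₄−θ₃)].
Numerator sine = +0.62115; denominator sine = -0.93169.
Result = 0.0162·26.67·(+0.62115) / (0.0477·(-0.93169)) = -6.0387 rad/s; magnitude 6.0387 rad/s.

6.04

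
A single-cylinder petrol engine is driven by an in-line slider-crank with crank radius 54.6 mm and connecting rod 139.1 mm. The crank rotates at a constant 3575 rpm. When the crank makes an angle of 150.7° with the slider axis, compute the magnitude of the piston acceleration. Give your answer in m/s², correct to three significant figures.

4990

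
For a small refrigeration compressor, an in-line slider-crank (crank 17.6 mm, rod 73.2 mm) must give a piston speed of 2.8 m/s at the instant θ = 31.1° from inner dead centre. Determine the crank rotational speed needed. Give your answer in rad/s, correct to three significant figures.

255

For an in-line slider-crank, |v_piston| = rω|sinθ|·[1 + r cosθ/√(L² − r² sin²θ)].
With r = 0.0176 m, L = 0.0732 m, θ = 31.1°: the bracketed kinematic factor |dx/dθ| = 0.010977 m.
ω = v/|dx/dθ| = 2.8/0.010977 = 255.07 rad/s.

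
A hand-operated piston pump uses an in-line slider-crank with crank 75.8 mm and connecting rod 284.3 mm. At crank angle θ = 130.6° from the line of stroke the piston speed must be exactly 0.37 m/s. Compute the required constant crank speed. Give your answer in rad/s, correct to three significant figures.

7.81

For an in-line slider-crank, |v_piston| = rω|sinθ|·[1 + r cosθ/√(L² − r² sin²θ)].
With r = 0.0758 m, L = 0.2843 m, θ = 130.6°: the bracketed kinematic factor |dx/dθ| = 0.047356 m.
ω = v/|dx/dθ| = 0.37/0.047356 = 7.8132 rad/s.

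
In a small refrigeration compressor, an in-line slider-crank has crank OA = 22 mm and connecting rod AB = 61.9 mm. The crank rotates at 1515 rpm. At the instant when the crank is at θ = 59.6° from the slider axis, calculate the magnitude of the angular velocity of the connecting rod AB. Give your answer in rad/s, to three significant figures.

30.0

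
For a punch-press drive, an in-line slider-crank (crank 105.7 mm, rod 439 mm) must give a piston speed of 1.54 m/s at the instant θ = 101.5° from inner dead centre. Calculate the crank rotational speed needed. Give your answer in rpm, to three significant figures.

149

For an in-line slider-crank, |v_piston| = rω|sinθ|·[1 + r cosθ/√(L² − r² sin²θ)].
With r = 0.1057 m, L = 0.439 m, θ = 101.5°: the bracketed kinematic factor |dx/dθ| = 0.098462 m.
ω = v/|dx/dθ| = 1.54/0.098462 = 15.641 rad/s.
N = 60ω/(2π) = 149.36 rpm.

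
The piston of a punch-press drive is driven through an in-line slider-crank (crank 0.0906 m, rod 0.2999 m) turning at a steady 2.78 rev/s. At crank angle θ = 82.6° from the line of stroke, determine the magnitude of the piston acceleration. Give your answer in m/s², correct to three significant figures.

4.89

ω = 2π·2.78 = 17.47 rad/s
x(θ) = r cosθ + √(L² − r² sin²θ); with ω constant, a = ω²·d²x/dθ².
d²x/dθ² = −r cosθ − r²(cos2θ)/√u − r⁴ sin²2θ/(4u^{3/2}),  u = L² − r² sin²θ = 0.0818678 m².
Substituting r = 0.0906 m, L = 0.2999 m, θ = 82.6°: d²x/dθ² = +0.01602 m.
a = ω²·d²x/dθ² = (17.47)²·(+0.01602) = +4.8879 m/s²;  |a| = 4.8879 m/s².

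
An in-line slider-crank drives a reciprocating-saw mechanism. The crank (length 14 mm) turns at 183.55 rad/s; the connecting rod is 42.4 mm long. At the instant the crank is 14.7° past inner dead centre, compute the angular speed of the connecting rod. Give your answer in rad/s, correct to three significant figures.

58.8

ω = 183.6 rad/s
The rod makes angle φ with the slider axis where L sinφ = r sinθ; differentiating, L cosφ·φ̇ = r ω cosθ.
L cosφ = √(L² − r² sin²θ) = 0.042251 m.
|ω_rod| = r ω |cosθ| / √(L² − r² sin²θ) = 0.014·183.6·0.96727/0.042251 = 58.829 rad/s.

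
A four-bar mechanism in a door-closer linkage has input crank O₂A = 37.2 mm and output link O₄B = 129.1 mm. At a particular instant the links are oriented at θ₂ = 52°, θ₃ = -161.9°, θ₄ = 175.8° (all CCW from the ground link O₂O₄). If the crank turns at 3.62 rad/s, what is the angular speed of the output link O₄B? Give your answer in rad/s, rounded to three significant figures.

ω₂ = 3.62 rad/s
Differentiating the loop-closure r₂e^{iθ₂}+r₃e^{iθ₃}=r₁+r₄e^{iθ₄} gives r₂ω₂e^{iθ₂}+r₃ω₃e^{iθ₃}=r₄ω₄e^{iθ₄}.
Eliminating the other unknown: ω₄ = r₂ω₂ sin(θ₂−θ₃) / [r₄ sin(θ₄−θ₃)].
Numerator sine = -0.55775; denominator sine = -0.37946.
Result = 0.0372·3.62·(-0.55775) / (0.1291·(-0.37946)) = +1.5332 rad/s; magnitude 1.5332 rad/s.

1.53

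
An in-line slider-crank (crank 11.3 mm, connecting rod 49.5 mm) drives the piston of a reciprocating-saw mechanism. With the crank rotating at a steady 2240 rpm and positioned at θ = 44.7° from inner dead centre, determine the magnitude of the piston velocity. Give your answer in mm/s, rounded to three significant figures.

ω = 2π·2240/60 = 234.6 rad/s
For an in-line slider-crank, x = r cosθ + √(L² − r² sin²θ), so v = −rω sinθ·[1 + r cosθ/√(L² − r² sin²θ)].
With r = 0.0113 m, L = 0.0495 m, θ = 44.7°: √(L² − r² sin²θ) = 0.048858 m.
v = −0.0113·234.6·0.70339·[1 + 0.0113·0.71080/0.048858] = -2.171 m/s.
|v| = 2.171 m/s = 2171 mm/s.

2170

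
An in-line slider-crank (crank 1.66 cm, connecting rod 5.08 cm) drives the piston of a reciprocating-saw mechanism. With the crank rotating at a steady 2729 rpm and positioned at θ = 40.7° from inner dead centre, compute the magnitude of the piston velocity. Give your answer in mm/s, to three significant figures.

3880

ω = 2π·2729/60 = 285.8 rad/s
For an in-line slider-crank, x = r cosθ + √(L² − r² sin²θ), so v = −rω sinθ·[1 + r cosθ/√(L² − r² sin²θ)].
With r = 0.0166 m, L = 0.0508 m, θ = 40.7°: √(L² − r² sin²θ) = 0.049633 m.
v = −0.0166·285.8·0.65210·[1 + 0.0166·0.75813/0.049633] = -3.8779 m/s.
|v| = 3.8779 m/s = 3877.9 mm/s.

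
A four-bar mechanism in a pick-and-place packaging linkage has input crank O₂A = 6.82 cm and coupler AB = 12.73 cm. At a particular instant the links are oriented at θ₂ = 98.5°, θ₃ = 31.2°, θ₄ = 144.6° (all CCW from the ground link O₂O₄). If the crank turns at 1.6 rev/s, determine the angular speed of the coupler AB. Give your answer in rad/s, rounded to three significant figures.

4.23

ω₂ = 10.05 rad/s (from 1.6 rev/s).
Differentiating the loop-closure r₂e^{iθ₂}+r₃e^{iθ₃}=r₁+r₄e^{iθ₄} gives r₂ω₂e^{iθ₂}+r₃ω₃e^{iθ₃}=r₄ω₄e^{iθ₄}.
Eliminating the other unknown: ω₃ = r₂ω₂ sin(θ₄−θ₂) / [r₃ sin(θ₃−θ₄)].
Numerator sine = +0.72055; denominator sine = -0.91775.
Result = 0.0682·10.05·(+0.72055) / (0.1273·(-0.91775)) = -4.2286 rad/s; magnitude 4.2286 rad/s.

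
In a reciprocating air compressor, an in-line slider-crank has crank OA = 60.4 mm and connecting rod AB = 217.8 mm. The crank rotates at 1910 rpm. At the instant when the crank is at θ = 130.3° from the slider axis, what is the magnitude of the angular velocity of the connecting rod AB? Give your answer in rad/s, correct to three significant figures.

ω = 200 rad/s (converted from 1910 rpm).
The rod makes angle φ with the slider axis where L sinφ = r sinθ; differentiating, L cosφ·φ̇ = r ω cosθ.
L cosφ = √(L² − r² sin²θ) = 0.21287 m.
|ω_rod| = r ω |cosθ| / √(L² − r² sin²θ) = 0.0604·200·0.64679/0.21287 = 36.706 rad/s.

36.7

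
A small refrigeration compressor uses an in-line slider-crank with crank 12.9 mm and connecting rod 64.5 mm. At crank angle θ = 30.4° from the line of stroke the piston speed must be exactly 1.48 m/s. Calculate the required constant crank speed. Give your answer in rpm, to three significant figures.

1850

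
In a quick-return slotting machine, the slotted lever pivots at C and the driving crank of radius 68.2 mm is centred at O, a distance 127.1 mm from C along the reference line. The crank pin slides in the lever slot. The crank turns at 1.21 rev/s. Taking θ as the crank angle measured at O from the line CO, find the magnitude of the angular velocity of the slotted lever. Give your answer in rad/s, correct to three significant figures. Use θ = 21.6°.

2.62

ω = 7.603 rad/s (from 1.21 rev/s).
Crank pin A relative to C: A = (d + r cosθ, r sinθ); lever angle φ = atan2(r sinθ, d + r cosθ).
Differentiating tanφ: φ̇ = rω(d cosθ + r)/(d² + r² + 2dr cosθ).
d² + r² + 2dr cosθ = |CA|² = 0.0369247 m²;  d cosθ + r = +0.18637 m.
|ω_lever| = |0.0682·7.603·+0.18637| / 0.0369247 = 2.6171 rad/s.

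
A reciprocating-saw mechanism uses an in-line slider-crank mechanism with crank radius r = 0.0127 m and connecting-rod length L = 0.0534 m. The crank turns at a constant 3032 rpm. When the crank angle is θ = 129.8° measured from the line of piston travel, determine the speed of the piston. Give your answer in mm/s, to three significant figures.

ω = 2π·3032/60 = 317.5 rad/s
For an in-line slider-crank, x = r cosθ + √(L² − r² sin²θ), so v = −rω sinθ·[1 + r cosθ/√(L² − r² sin²θ)].
With r = 0.0127 m, L = 0.0534 m, θ = 129.8°: √(L² − r² sin²θ) = 0.052501 m.
v = −0.0127·317.5·0.76828·[1 + 0.0127·-0.64011/0.052501] = -2.6183 m/s.
|v| = 2.6183 m/s = 2618.3 mm/s.

2620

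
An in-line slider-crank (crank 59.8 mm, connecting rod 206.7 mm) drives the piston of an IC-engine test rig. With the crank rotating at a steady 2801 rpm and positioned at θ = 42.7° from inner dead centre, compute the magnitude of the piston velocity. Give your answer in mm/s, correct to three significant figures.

14500

ω = 2π·2801/60 = 293.3 rad/s
For an in-line slider-crank, x = r cosθ + √(L² − r² sin²θ), so v = −rω sinθ·[1 + r cosθ/√(L² − r² sin²θ)].
With r = 0.0598 m, L = 0.2067 m, θ = 42.7°: √(L² − r² sin²θ) = 0.20268 m.
v = −0.0598·293.3·0.67816·[1 + 0.0598·0.73491/0.20268] = -14.475 m/s.
|v| = 14.475 m/s = 14475 mm/s.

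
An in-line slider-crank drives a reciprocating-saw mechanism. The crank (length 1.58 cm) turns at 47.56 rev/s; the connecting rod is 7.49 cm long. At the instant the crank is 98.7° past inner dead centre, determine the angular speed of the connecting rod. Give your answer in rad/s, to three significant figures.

ω = 298.8 rad/s (converted from 47.56 rev/s).
The rod makes angle φ with the slider axis where L sinφ = r sinθ; differentiating, L cosφ·φ̇ = r ω cosθ.
L cosφ = √(L² − r² sin²θ) = 0.073254 m.
|ω_rod| = r ω |cosθ| / √(L² − r² sin²θ) = 0.0158·298.8·0.15126/0.073254 = 9.7494 rad/s.

9.75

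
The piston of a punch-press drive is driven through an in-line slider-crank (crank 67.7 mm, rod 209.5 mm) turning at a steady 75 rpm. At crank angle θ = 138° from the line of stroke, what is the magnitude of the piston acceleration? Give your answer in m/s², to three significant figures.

ω = 2π·75/60 = 7.854 rad/s
x(θ) = r cosθ + √(L² − r² sin²θ); with ω constant, a = ω²·d²x/dθ².
d²x/dθ² = −r cosθ − r²(cos2θ)/√u − r⁴ sin²2θ/(4u^{3/2}),  u = L² − r² sin²θ = 0.0418381 m².
Substituting r = 0.0677 m, L = 0.2095 m, θ = 138°: d²x/dθ² = +0.047362 m.
a = ω²·d²x/dθ² = (7.854)²·(+0.047362) = +2.9215 m/s²;  |a| = 2.9215 m/s².

2.92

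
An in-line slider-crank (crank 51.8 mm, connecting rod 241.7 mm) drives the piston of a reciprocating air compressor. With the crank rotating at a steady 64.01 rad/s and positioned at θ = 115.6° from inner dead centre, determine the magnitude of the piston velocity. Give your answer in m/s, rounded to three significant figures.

2.71

ω = 64.01 rad/s
For an in-line slider-crank, x = r cosθ + √(L² − r² sin²θ), so v = −rω sinθ·[1 + r cosθ/√(L² − r² sin²θ)].
With r = 0.0518 m, L = 0.2417 m, θ = 115.6°: √(L² − r² sin²θ) = 0.23714 m.
v = −0.0518·64.01·0.90183·[1 + 0.0518·-0.43209/0.23714] = -2.708 m/s.
|v| = 2.708 m/s.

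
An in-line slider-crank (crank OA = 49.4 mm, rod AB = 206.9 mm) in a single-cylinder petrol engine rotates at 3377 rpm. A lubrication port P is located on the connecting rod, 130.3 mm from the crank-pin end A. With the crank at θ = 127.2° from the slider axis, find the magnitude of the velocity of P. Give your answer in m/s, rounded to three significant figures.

ω = 353.6 rad/s.  Crank-pin speed |V_A| = rω = 17.47 m/s, perpendicular to OA.
Rod angle: sinφ = −(r/L) sinθ ⇒ φ = -10.963°; ω_rod = −rω cosθ/√(L²−r²sin²θ) = +51.999 rad/s.
V_P = V_A + ω_rod × AP, with AP = 0.1303 m along the rod.
Components: V_Px = −rω sinθ − a·ω_rod·sinφ = -12.627 m/s;  V_Py = rω cosθ + a·ω_rod·cosφ = -3.9104 m/s.
|V_P| = √(V_Px² + V_Py²) = 13.218 m/s.

13.2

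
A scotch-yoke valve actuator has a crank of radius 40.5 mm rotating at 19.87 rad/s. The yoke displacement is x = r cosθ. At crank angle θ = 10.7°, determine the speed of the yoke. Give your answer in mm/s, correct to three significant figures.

ω = 19.87 rad/s
x = r cosθ ⇒ ẋ = −rω sinθ.
|v| = rω|sinθ| = 0.0405·19.87·|sin 10.7°| = 0.14941 m/s = 149.41 mm/s.

149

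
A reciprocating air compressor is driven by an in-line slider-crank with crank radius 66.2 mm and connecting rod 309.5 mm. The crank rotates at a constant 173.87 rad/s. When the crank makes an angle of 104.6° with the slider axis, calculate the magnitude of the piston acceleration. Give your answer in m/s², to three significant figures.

885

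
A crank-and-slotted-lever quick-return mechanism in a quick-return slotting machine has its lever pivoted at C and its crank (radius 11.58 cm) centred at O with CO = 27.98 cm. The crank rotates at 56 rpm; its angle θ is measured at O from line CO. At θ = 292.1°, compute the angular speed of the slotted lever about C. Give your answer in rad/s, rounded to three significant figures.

1.29

ω = 5.864 rad/s (from 56 rpm).
Crank pin A relative to C: A = (d + r cosθ, r sinθ); lever angle φ = atan2(r sinθ, d + r cosθ).
Differentiating tanφ: φ̇ = rω(d cosθ + r)/(d² + r² + 2dr cosθ).
d² + r² + 2dr cosθ = |CA|² = 0.116078 m²;  d cosθ + r = +0.22107 m.
|ω_lever| = |0.1158·5.864·+0.22107| / 0.116078 = 1.2933 rad/s.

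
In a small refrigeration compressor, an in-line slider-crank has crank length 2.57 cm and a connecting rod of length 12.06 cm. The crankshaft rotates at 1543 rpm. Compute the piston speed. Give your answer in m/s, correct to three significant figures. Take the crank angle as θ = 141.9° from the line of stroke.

ω = 2π·1543/60 = 161.6 rad/s
For an in-line slider-crank, x = r cosθ + √(L² − r² sin²θ), so v = −rω sinθ·[1 + r cosθ/√(L² − r² sin²θ)].
With r = 0.0257 m, L = 0.1206 m, θ = 141.9°: √(L² − r² sin²θ) = 0.11955 m.
v = −0.0257·161.6·0.61704·[1 + 0.0257·-0.78694/0.11955] = -2.1289 m/s.
|v| = 2.1289 m/s.

2.13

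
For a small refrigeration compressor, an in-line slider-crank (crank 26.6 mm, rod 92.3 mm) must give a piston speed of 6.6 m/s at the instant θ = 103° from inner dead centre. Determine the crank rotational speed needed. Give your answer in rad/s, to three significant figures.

273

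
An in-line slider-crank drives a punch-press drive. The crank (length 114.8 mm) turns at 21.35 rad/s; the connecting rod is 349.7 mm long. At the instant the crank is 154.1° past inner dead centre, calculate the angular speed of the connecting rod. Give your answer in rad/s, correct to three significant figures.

ω = 21.35 rad/s
The rod makes angle φ with the slider axis where L sinφ = r sinθ; differentiating, L cosφ·φ̇ = r ω cosθ.
L cosφ = √(L² − r² sin²θ) = 0.34609 m.
|ω_rod| = r ω |cosθ| / √(L² − r² sin²θ) = 0.1148·21.35·0.89956/0.34609 = 6.3707 rad/s.

6.37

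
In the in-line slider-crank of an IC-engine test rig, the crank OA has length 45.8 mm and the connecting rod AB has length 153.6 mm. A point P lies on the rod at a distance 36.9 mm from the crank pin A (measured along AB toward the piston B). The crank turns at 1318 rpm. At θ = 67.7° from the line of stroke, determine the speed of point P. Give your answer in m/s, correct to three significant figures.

ω = 138 rad/s.  Crank-pin speed |V_A| = rω = 6.3213 m/s, perpendicular to OA.
Rod angle: sinφ = −(r/L) sinθ ⇒ φ = -16.014°; ω_rod = −rω cosθ/√(L²−r²sin²θ) = -16.247 rad/s.
V_P = V_A + ω_rod × AP, with AP = 0.0369 m along the rod.
Components: V_Px = −rω sinθ − a·ω_rod·sinφ = -6.014 m/s;  V_Py = rω cosθ + a·ω_rod·cosφ = +1.8224 m/s.
|V_P| = √(V_Px² + V_Py²) = 6.284 m/s.

6.28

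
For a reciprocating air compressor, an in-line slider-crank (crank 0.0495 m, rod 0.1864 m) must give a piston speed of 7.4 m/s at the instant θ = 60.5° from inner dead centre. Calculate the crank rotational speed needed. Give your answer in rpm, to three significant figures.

1450

For an in-line slider-crank, |v_piston| = rω|sinθ|·[1 + r cosθ/√(L² − r² sin²θ)].
With r = 0.0495 m, L = 0.1864 m, θ = 60.5°: the bracketed kinematic factor |dx/dθ| = 0.048873 m.
ω = v/|dx/dθ| = 7.4/0.048873 = 151.41 rad/s.
N = 60ω/(2π) = 1445.9 rpm.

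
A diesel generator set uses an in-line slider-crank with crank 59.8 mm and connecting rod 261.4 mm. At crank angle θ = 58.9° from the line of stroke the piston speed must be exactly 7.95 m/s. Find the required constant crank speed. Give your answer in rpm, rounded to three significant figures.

1320

For an in-line slider-crank, |v_piston| = rω|sinθ|·[1 + r cosθ/√(L² − r² sin²θ)].
With r = 0.0598 m, L = 0.2614 m, θ = 58.9°: the bracketed kinematic factor |dx/dθ| = 0.057375 m.
ω = v/|dx/dθ| = 7.95/0.057375 = 138.56 rad/s.
N = 60ω/(2π) = 1323.2 rpm.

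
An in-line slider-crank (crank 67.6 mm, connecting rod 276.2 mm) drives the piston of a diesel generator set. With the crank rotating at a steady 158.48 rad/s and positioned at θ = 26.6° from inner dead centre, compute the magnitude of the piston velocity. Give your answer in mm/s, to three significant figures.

5850

ω = 158.5 rad/s
For an in-line slider-crank, x = r cosθ + √(L² − r² sin²θ), so v = −rω sinθ·[1 + r cosθ/√(L² − r² sin²θ)].
With r = 0.0676 m, L = 0.2762 m, θ = 26.6°: √(L² − r² sin²θ) = 0.27454 m.
v = −0.0676·158.5·0.44776·[1 + 0.0676·0.89415/0.27454] = -5.8531 m/s.
|v| = 5.8531 m/s = 5853.1 mm/s.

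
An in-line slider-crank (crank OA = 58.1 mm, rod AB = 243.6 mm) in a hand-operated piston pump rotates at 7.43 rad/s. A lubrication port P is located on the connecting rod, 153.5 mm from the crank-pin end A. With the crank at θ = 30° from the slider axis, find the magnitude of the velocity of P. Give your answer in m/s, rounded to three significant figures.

ω = 7.43 rad/s.  Crank-pin speed |V_A| = rω = 0.43168 m/s, perpendicular to OA.
Rod angle: sinφ = −(r/L) sinθ ⇒ φ = -6.849°; ω_rod = −rω cosθ/√(L²−r²sin²θ) = -1.5457 rad/s.
V_P = V_A + ω_rod × AP, with AP = 0.1535 m along the rod.
Components: V_Px = −rω sinθ − a·ω_rod·sinφ = -0.24414 m/s;  V_Py = rω cosθ + a·ω_rod·cosφ = +0.13827 m/s.
|V_P| = √(V_Px² + V_Py²) = 0.28058 m/s.

0.281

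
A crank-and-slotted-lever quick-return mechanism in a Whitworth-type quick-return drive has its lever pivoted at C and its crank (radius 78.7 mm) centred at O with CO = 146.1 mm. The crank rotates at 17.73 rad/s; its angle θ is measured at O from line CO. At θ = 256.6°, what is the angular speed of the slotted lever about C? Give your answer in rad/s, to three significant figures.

2.82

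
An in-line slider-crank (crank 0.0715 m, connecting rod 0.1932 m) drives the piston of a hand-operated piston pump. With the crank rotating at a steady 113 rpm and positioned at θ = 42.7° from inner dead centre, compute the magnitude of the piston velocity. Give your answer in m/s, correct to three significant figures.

ω = 2π·113/60 = 11.83 rad/s
For an in-line slider-crank, x = r cosθ + √(L² − r² sin²θ), so v = −rω sinθ·[1 + r cosθ/√(L² − r² sin²θ)].
With r = 0.0715 m, L = 0.1932 m, θ = 42.7°: √(L² − r² sin²θ) = 0.18702 m.
v = −0.0715·11.83·0.67816·[1 + 0.0715·0.73491/0.18702] = -0.735 m/s.
|v| = 0.735 m/s.

0.735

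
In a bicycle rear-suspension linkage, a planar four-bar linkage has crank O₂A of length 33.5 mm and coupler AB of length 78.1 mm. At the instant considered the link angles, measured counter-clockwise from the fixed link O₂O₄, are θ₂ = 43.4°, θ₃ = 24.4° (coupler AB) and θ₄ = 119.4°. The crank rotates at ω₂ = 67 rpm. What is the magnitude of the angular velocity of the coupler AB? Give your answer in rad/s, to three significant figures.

ω₂ = 7.016 rad/s (from 67 rpm).
Differentiating the loop-closure r₂e^{iθ₂}+r₃e^{iθ₃}=r₁+r₄e^{iθ₄} gives r₂ω₂e^{iθ₂}+r₃ω₃e^{iθ₃}=r₄ω₄e^{iθ₄}.
Eliminating the other unknown: ω₃ = r₂ω₂ sin(θ₄−θ₂) / [r₃ sin(θ₃−θ₄)].
Numerator sine = +0.97030; denominator sine = -0.99619.
Result = 0.0335·7.016·(+0.97030) / (0.0781·(-0.99619)) = -2.9313 rad/s; magnitude 2.9313 rad/s.

2.93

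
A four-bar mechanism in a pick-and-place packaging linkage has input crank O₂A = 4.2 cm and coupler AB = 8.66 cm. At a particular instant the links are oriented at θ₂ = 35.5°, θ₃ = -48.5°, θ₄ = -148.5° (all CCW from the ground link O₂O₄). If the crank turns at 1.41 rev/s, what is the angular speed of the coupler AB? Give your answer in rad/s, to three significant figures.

0.304

ω₂ = 8.859 rad/s (from 1.41 rev/s).
Differentiating the loop-closure r₂e^{iθ₂}+r₃e^{iθ₃}=r₁+r₄e^{iθ₄} gives r₂ω₂e^{iθ₂}+r₃ω₃e^{iθ₃}=r₄ω₄e^{iθ₄}.
Eliminating the other unknown: ω₃ = r₂ω₂ sin(θ₄−θ₂) / [r₃ sin(θ₃−θ₄)].
Numerator sine = +0.06976; denominator sine = +0.98481.
Result = 0.042·8.859·(+0.06976) / (0.0866·(+0.98481)) = +0.30434 rad/s; magnitude 0.30434 rad/s.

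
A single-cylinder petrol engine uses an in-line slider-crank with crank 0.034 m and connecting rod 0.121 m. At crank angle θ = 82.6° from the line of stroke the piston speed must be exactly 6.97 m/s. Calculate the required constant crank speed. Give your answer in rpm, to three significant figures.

For an in-line slider-crank, |v_piston| = rω|sinθ|·[1 + r cosθ/√(L² − r² sin²θ)].
With r = 0.034 m, L = 0.121 m, θ = 82.6°: the bracketed kinematic factor |dx/dθ| = 0.034987 m.
ω = v/|dx/dθ| = 6.97/0.034987 = 199.21 rad/s.
N = 60ω/(2π) = 1902.4 rpm.

1900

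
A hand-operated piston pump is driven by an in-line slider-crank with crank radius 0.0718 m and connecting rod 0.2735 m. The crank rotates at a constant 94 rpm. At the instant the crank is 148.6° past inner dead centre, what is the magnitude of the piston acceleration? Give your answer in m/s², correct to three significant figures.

5.07

ω = 2π·94/60 = 9.844 rad/s
x(θ) = r cosθ + √(L² − r² sin²θ); with ω constant, a = ω²·d²x/dθ².
d²x/dθ² = −r cosθ − r²(cos2θ)/√u − r⁴ sin²2θ/(4u^{3/2}),  u = L² − r² sin²θ = 0.0734029 m².
Substituting r = 0.0718 m, L = 0.2735 m, θ = 148.6°: d²x/dθ² = +0.052323 m.
a = ω²·d²x/dθ² = (9.844)²·(+0.052323) = +5.07 m/s²;  |a| = 5.07 m/s².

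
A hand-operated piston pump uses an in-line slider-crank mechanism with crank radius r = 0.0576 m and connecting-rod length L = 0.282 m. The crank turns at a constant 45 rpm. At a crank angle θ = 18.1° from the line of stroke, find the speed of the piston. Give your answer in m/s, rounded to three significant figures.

0.101

ω = 2π·45/60 = 4.712 rad/s
For an in-line slider-crank, x = r cosθ + √(L² − r² sin²θ), so v = −rω sinθ·[1 + r cosθ/√(L² − r² sin²θ)].
With r = 0.0576 m, L = 0.282 m, θ = 18.1°: √(L² − r² sin²θ) = 0.28143 m.
v = −0.0576·4.712·0.31068·[1 + 0.0576·0.95052/0.28143] = -0.10073 m/s.
|v| = 0.10073 m/s.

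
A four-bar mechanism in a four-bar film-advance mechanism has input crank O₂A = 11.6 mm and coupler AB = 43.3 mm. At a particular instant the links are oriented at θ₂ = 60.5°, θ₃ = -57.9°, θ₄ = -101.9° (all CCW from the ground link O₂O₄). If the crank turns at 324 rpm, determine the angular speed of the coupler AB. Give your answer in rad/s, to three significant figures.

ω₂ = 33.93 rad/s (from 324 rpm).
Differentiating the loop-closure r₂e^{iθ₂}+r₃e^{iθ₃}=r₁+r₄e^{iθ₄} gives r₂ω₂e^{iθ₂}+r₃ω₃e^{iθ₃}=r₄ω₄e^{iθ₄}.
Eliminating the other unknown: ω₃ = r₂ω₂ sin(θ₄−θ₂) / [r₃ sin(θ₃−θ₄)].
Numerator sine = -0.30237; denominator sine = +0.69466.
Result = 0.0116·33.93·(-0.30237) / (0.0433·(+0.69466)) = -3.9565 rad/s; magnitude 3.9565 rad/s.

3.96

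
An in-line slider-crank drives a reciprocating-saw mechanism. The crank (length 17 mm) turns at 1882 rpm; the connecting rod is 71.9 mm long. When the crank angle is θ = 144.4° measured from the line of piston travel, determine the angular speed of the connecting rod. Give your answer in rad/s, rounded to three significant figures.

38.3

ω = 197.1 rad/s (converted from 1882 rpm).
The rod makes angle φ with the slider axis where L sinφ = r sinθ; differentiating, L cosφ·φ̇ = r ω cosθ.
L cosφ = √(L² − r² sin²θ) = 0.071216 m.
|ω_rod| = r ω |cosθ| / √(L² − r² sin²θ) = 0.017·197.1·0.81310/0.071216 = 38.253 rad/s.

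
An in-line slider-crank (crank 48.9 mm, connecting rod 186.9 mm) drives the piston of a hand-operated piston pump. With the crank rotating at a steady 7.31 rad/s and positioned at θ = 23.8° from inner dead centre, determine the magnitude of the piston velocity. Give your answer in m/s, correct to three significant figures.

0.179

ω = 7.31 rad/s
For an in-line slider-crank, x = r cosθ + √(L² − r² sin²θ), so v = −rω sinθ·[1 + r cosθ/√(L² − r² sin²θ)].
With r = 0.0489 m, L = 0.1869 m, θ = 23.8°: √(L² − r² sin²θ) = 0.18586 m.
v = −0.0489·7.31·0.40355·[1 + 0.0489·0.91496/0.18586] = -0.17898 m/s.
|v| = 0.17898 m/s.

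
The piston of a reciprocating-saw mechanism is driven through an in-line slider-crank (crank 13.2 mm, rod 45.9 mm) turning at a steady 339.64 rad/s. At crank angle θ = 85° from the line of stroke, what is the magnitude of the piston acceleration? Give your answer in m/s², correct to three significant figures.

317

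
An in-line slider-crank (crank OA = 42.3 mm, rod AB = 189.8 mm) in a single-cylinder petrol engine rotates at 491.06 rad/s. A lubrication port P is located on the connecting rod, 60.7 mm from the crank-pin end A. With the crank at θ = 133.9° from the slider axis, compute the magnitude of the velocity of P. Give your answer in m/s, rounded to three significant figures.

ω = 491.1 rad/s.  Crank-pin speed |V_A| = rω = 20.772 m/s, perpendicular to OA.
Rod angle: sinφ = −(r/L) sinθ ⇒ φ = -9.241°; ω_rod = −rω cosθ/√(L²−r²sin²θ) = +76.884 rad/s.
V_P = V_A + ω_rod × AP, with AP = 0.0607 m along the rod.
Components: V_Px = −rω sinθ − a·ω_rod·sinφ = -14.218 m/s;  V_Py = rω cosθ + a·ω_rod·cosφ = -9.7969 m/s.
|V_P| = √(V_Px² + V_Py²) = 17.266 m/s.

17.3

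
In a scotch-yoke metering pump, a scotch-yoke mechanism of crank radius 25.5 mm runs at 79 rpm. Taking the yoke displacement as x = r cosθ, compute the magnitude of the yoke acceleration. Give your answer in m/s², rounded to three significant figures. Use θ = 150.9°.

1.52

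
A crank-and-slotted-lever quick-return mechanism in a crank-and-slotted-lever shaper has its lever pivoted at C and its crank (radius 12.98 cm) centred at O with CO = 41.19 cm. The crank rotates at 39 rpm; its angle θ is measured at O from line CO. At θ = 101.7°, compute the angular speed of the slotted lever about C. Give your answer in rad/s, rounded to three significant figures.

0.149

ω = 4.084 rad/s (from 39 rpm).
Crank pin A relative to C: A = (d + r cosθ, r sinθ); lever angle φ = atan2(r sinθ, d + r cosθ).
Differentiating tanφ: φ̇ = rω(d cosθ + r)/(d² + r² + 2dr cosθ).
d² + r² + 2dr cosθ = |CA|² = 0.164826 m²;  d cosθ + r = +0.046272 m.
|ω_lever| = |0.1298·4.084·+0.046272| / 0.164826 = 0.14882 rad/s.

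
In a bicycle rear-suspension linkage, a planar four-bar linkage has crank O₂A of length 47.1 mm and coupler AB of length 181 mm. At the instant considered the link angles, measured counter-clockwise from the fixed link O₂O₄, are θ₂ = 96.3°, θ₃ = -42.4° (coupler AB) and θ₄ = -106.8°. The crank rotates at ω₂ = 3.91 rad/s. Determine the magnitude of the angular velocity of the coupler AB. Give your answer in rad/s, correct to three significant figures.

0.443

ω₂ = 3.91 rad/s
Differentiating the loop-closure r₂e^{iθ₂}+r₃e^{iθ₃}=r₁+r₄e^{iθ₄} gives r₂ω₂e^{iθ₂}+r₃ω₃e^{iθ₃}=r₄ω₄e^{iθ₄}.
Eliminating the other unknown: ω₃ = r₂ω₂ sin(θ₄−θ₂) / [r₃ sin(θ₃−θ₄)].
Numerator sine = +0.39234; denominator sine = +0.90183.
Result = 0.0471·3.91·(+0.39234) / (0.181·(+0.90183)) = +0.44264 rad/s; magnitude 0.44264 rad/s.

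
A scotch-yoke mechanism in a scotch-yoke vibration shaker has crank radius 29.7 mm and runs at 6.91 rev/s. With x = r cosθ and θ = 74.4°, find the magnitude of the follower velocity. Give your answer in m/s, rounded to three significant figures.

1.24

ω = 43.42 rad/s (from 6.91 rev/s).
x = r cosθ ⇒ ẋ = −rω sinθ.
|v| = rω|sinθ| = 0.0297·43.42·|sin 74.4°| = 1.242 m/s.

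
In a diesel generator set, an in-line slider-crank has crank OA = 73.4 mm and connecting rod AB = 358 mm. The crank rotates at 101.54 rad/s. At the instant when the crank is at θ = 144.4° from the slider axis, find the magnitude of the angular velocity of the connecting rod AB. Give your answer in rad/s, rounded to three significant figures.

17.0

ω = 101.5 rad/s
The rod makes angle φ with the slider axis where L sinφ = r sinθ; differentiating, L cosφ·φ̇ = r ω cosθ.
L cosφ = √(L² − r² sin²θ) = 0.35544 m.
|ω_rod| = r ω |cosθ| / √(L² − r² sin²θ) = 0.0734·101.5·0.81310/0.35544 = 17.049 rad/s.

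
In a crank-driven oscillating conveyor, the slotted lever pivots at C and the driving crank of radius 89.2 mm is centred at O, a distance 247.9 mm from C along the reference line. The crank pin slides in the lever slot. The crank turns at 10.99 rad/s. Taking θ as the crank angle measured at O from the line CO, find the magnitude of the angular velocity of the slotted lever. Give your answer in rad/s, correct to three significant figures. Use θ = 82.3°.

1.59

ω = 10.99 rad/s
Crank pin A relative to C: A = (d + r cosθ, r sinθ); lever angle φ = atan2(r sinθ, d + r cosθ).
Differentiating tanφ: φ̇ = rω(d cosθ + r)/(d² + r² + 2dr cosθ).
d² + r² + 2dr cosθ = |CA|² = 0.0753366 m²;  d cosθ + r = +0.12242 m.
|ω_lever| = |0.0892·10.99·+0.12242| / 0.0753366 = 1.5929 rad/s.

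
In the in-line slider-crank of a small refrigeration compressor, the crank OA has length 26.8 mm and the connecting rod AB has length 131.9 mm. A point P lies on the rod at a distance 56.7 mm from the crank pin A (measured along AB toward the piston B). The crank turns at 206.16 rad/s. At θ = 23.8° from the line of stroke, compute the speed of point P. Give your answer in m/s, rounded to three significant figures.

ω = 206.2 rad/s.  Crank-pin speed |V_A| = rω = 5.5251 m/s, perpendicular to OA.
Rod angle: sinφ = −(r/L) sinθ ⇒ φ = -4.703°; ω_rod = −rω cosθ/√(L²−r²sin²θ) = -38.456 rad/s.
V_P = V_A + ω_rod × AP, with AP = 0.0567 m along the rod.
Components: V_Px = −rω sinθ − a·ω_rod·sinφ = -2.4084 m/s;  V_Py = rω cosθ + a·ω_rod·cosφ = +2.8821 m/s.
|V_P| = √(V_Px² + V_Py²) = 3.7559 m/s.

3.76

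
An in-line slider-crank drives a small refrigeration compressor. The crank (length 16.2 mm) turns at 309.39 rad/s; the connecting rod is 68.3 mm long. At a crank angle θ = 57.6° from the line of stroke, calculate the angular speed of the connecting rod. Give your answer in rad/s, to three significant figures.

40.1

ω = 309.4 rad/s
The rod makes angle φ with the slider axis where L sinφ = r sinθ; differentiating, L cosφ·φ̇ = r ω cosθ.
L cosφ = √(L² − r² sin²θ) = 0.066916 m.
|ω_rod| = r ω |cosθ| / √(L² − r² sin²θ) = 0.0162·309.4·0.53583/0.066916 = 40.134 rad/s.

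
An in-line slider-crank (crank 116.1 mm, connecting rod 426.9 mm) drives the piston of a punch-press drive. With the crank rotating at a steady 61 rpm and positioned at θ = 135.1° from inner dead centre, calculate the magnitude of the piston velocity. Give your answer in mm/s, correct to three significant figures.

ω = 2π·61/60 = 6.388 rad/s
For an in-line slider-crank, x = r cosθ + √(L² − r² sin²θ), so v = −rω sinθ·[1 + r cosθ/√(L² − r² sin²θ)].
With r = 0.1161 m, L = 0.4269 m, θ = 135.1°: √(L² − r² sin²θ) = 0.41896 m.
v = −0.1161·6.388·0.70587·[1 + 0.1161·-0.70834/0.41896] = -0.42074 m/s.
|v| = 0.42074 m/s = 420.74 mm/s.

421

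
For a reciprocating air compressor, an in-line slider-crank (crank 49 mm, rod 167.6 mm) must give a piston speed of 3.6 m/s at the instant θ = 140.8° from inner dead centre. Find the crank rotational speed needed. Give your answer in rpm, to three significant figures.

For an in-line slider-crank, |v_piston| = rω|sinθ|·[1 + r cosθ/√(L² − r² sin²θ)].
With r = 0.049 m, L = 0.1676 m, θ = 140.8°: the bracketed kinematic factor |dx/dθ| = 0.02383 m.
ω = v/|dx/dθ| = 3.6/0.02383 = 151.07 rad/s.
N = 60ω/(2π) = 1442.6 rpm.

1440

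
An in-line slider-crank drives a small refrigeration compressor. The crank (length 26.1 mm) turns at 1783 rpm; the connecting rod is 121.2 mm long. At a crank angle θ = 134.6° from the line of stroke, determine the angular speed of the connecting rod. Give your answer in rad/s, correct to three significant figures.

28.6

ω = 186.7 rad/s (converted from 1783 rpm).
The rod makes angle φ with the slider axis where L sinφ = r sinθ; differentiating, L cosφ·φ̇ = r ω cosθ.
L cosφ = √(L² − r² sin²θ) = 0.11977 m.
|ω_rod| = r ω |cosθ| / √(L² − r² sin²θ) = 0.0261·186.7·0.70215/0.11977 = 28.57 rad/s.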